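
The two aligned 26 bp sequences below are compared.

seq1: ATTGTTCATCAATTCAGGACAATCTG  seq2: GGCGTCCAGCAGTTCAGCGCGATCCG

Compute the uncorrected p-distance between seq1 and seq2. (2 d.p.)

0.38

The sequences differ at 10 of 26 positions (sites 1, 2, 3, 6, 9, 12, 18, 19, 21, 25).
p = 10/26 = 0.384615… ≈ 0.38 (to 2 d.p.).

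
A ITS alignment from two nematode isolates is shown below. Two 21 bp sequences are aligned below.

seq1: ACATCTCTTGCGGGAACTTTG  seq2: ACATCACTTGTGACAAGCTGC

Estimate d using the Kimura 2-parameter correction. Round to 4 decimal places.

Of 21 sites, 3 differences are transitions and 5 are transversions, so P = 3/21 ≈ 0.142857 and Q = 5/21 ≈ 0.238095.
Under the Kimura two-parameter model, d = −½ ln(1 − 2P − Q) − ¼ ln(1 − 2Q).
1 − 2P − Q = 0.476191, giving −½ ln(0.476191) = 0.370968.
1 − 2Q = 0.52381, giving −¼ ln(0.52381) = 0.161657.
d = 0.370968 + 0.161657 = 0.532625.

0.5326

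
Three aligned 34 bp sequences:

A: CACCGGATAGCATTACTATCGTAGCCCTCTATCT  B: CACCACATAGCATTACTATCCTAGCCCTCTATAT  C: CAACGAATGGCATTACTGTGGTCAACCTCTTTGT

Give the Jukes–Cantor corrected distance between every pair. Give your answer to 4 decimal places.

A–B: 4/34 sites differ → p ≈ 0.117647, d = −0.75 ln(1 − 0.156863) = 0.127969 ≈ 0.1280.
A–C: 10/34 sites differ → p ≈ 0.294118, d = −0.75 ln(1 − 0.392157) = 0.373379 ≈ 0.3734.
B–C: 12/34 sites differ → p ≈ 0.352941, d = −0.75 ln(1 − 0.470588) = 0.476991 ≈ 0.4770.

d(A,B) = 0.1280, d(A,C) = 0.3734, d(B,C) = 0.4770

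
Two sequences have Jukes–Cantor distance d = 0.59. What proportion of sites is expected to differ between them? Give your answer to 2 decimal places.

0.41

p = (3/4)(1 − e^(−4d/3)) = 0.75 × (1 − e^(-0.786667)) = 0.75 × (1 − 0.455360) = 0.408480.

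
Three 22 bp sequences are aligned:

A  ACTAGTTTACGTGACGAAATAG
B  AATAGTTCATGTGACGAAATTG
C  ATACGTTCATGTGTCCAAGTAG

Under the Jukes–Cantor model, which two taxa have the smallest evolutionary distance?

A–B: 4/22 differ, p = 0.182, d = 0.208.
A–C: 8/22 differ, p = 0.364, d = 0.497.
B–C: 7/22 differ, p = 0.318, d = 0.414.
The smallest distance is between A and B.

A and B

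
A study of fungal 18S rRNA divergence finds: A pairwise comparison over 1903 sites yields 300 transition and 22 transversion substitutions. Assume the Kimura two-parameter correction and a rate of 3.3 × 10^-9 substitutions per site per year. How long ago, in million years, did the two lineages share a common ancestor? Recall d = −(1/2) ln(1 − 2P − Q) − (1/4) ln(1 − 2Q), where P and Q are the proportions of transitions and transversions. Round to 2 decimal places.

30.87

P = 300/1903 ≈ 0.157646 and Q = 22/1903 ≈ 0.011561.
Under the Kimura two-parameter model, d = −½ ln(1 − 2P − Q) − ¼ ln(1 − 2Q).
1 − 2P − Q = 0.673147, giving −½ ln(0.673147) = 0.197896.
1 − 2Q = 0.976878, giving −¼ ln(0.976878) = 0.005848.
d = 0.197896 + 0.005848 = 0.203744.
Under a molecular clock d = 2μt, so t = d/(2μ) = 0.203744 / (2 × 3.3 × 10^-9) = 30.87 million years.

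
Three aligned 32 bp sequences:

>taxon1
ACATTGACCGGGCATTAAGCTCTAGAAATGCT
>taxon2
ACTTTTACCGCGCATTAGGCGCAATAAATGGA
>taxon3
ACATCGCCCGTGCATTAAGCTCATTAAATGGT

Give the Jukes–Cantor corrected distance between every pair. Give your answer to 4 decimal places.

taxon1–taxon2: 9/32 sites differ → p = 0.28125, d = −0.75 ln(1 − 0.375) = 0.352503 ≈ 0.3525.
taxon1–taxon3: 7/32 sites differ → p = 0.21875, d = −0.75 ln(1 − 0.291667) = 0.258631 ≈ 0.2586.
taxon2–taxon3: 9/32 sites differ → p = 0.28125, d = −0.75 ln(1 − 0.375) = 0.352503 ≈ 0.3525.

d(taxon1,taxon2) = 0.3525, d(taxon1,taxon3) = 0.2586, d(taxon2,taxon3) = 0.3525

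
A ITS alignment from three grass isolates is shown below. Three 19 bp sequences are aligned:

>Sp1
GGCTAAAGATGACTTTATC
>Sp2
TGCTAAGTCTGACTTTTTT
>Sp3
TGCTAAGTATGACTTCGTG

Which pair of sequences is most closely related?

Sp2 and Sp3

Sp1–Sp2: 6/19 differ, p = 0.316, d = 0.410.
Sp1–Sp3: 6/19 differ, p = 0.316, d = 0.410.
Sp2–Sp3: 4/19 differ, p = 0.211, d = 0.247.
The smallest distance is between Sp2 and Sp3.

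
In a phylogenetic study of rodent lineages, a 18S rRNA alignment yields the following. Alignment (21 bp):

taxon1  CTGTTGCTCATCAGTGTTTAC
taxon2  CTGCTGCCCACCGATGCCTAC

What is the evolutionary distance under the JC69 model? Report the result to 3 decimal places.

The sequences differ at 7 of 21 sites (4, 8, 11, 13, 14, 17, 18), so p = 7/21 ≈ 0.333333.
d = −(3/4) ln(1 − 4p/3) = −0.75 ln(1 − 0.444444) = −0.75 ln(0.555556)
  = −0.75 × (-0.587786) = 0.440840 substitutions/site.

0.441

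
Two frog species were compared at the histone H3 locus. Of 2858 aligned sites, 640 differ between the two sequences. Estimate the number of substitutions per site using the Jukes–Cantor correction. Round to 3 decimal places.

0.266

p = 640/2858 ≈ 0.223933.
d = −(3/4) ln(1 − 4p/3) = −0.75 ln(1 − 0.298577) = −0.75 ln(0.701423)
  = −0.75 × (-0.354644) = 0.265983 substitutions/site.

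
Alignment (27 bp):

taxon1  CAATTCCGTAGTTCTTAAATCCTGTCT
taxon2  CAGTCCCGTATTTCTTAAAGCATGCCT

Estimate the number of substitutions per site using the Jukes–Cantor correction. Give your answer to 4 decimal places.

The sequences differ at 6 of 27 sites (3, 5, 11, 20, 22, 25), so p = 6/27 ≈ 0.222222.
d = −(3/4) ln(1 − 4p/3) = −0.75 ln(1 − 0.296296) = −0.75 ln(0.703704)
  = −0.75 × (-0.351397) = 0.263548 substitutions/site.

0.2635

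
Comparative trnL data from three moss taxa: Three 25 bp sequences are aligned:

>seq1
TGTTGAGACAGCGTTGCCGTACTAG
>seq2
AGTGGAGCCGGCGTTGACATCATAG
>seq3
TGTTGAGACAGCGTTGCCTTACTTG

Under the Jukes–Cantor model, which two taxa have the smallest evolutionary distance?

seq1 and seq3

seq1–seq2: 8/25 differ, p = 0.320, d = 0.417.
seq1–seq3: 2/25 differ, p = 0.080, d = 0.085.
seq2–seq3: 9/25 differ, p = 0.360, d = 0.490.
The smallest distance is between seq1 and seq3.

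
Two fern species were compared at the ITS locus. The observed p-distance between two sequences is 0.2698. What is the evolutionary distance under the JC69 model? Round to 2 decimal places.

0.33

d = −(3/4) ln(1 − 4p/3) = −0.75 ln(1 − 0.359733) = −0.75 ln(0.640267)
  = −0.75 × (-0.445870) = 0.334403 substitutions/site.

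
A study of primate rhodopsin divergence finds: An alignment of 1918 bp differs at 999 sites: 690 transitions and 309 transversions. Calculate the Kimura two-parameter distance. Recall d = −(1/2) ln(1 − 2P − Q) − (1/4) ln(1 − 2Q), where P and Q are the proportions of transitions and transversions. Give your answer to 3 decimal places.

1.160

P = 690/1918 ≈ 0.35975 and Q = 309/1918 ≈ 0.161105.
Under the Kimura two-parameter model, d = −½ ln(1 − 2P − Q) − ¼ ln(1 − 2Q).
1 − 2P − Q = 0.119395, giving −½ ln(0.119395) = 1.062659.
1 − 2Q = 0.67779, giving −¼ ln(0.67779) = 0.097229.
d = 1.062659 + 0.097229 = 1.159888.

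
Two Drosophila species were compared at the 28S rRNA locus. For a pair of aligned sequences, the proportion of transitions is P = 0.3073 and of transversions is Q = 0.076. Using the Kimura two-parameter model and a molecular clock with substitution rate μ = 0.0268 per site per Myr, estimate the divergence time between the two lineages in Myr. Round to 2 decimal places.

Under the Kimura two-parameter model, d = −½ ln(1 − 2P − Q) − ¼ ln(1 − 2Q).
1 − 2P − Q = 0.3094, giving −½ ln(0.3094) = 0.586560.
1 − 2Q = 0.848, giving −¼ ln(0.848) = 0.041219.
d = 0.586560 + 0.041219 = 0.627779.
Under a molecular clock d = 2μt, so t = d/(2μ) = 0.627779 / (2 × 0.0268) = 11.71 Myr.

11.71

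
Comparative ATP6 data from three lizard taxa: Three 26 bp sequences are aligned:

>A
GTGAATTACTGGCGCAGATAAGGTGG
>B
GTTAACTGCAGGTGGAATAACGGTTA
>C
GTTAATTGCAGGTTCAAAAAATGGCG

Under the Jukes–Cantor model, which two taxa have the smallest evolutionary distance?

A–B: 12/26 differ, p = 0.462, d = 0.717.
A–C: 10/26 differ, p = 0.385, d = 0.539.
B–C: 9/26 differ, p = 0.346, d = 0.464.
The smallest distance is between B and C.

B and C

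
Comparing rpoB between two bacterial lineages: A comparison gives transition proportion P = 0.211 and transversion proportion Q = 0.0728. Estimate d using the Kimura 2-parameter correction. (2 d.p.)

0.38

Under the Kimura two-parameter model, d = −½ ln(1 − 2P − Q) − ¼ ln(1 − 2Q).
1 − 2P − Q = 0.5052, giving −½ ln(0.5052) = 0.341400.
1 − 2Q = 0.8544, giving −¼ ln(0.8544) = 0.039339.
d = 0.341400 + 0.039339 = 0.380739.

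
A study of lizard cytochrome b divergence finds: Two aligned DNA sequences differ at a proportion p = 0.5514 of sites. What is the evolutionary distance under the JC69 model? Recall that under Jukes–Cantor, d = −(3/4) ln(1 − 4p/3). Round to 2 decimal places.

1.00

d = −(3/4) ln(1 − 4p/3) = −0.75 ln(1 − 0.7352) = −0.75 ln(0.2648)
  = −0.75 × (-1.328780) = 0.996585 substitutions/site.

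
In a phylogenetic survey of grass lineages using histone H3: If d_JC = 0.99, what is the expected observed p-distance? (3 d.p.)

p = (3/4)(1 − e^(−4d/3)) = 0.75 × (1 − e^(-1.32)) = 0.75 × (1 − 0.267135) = 0.549649.

0.550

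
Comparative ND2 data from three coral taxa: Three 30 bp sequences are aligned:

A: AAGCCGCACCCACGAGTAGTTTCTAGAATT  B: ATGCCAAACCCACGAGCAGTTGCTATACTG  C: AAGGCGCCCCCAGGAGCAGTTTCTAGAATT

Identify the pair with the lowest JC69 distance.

A and C

A–B: 8/30 differ, p = 0.267, d = 0.330.
A–C: 4/30 differ, p = 0.133, d = 0.147.
B–C: 10/30 differ, p = 0.333, d = 0.441.
The smallest distance is between A and C.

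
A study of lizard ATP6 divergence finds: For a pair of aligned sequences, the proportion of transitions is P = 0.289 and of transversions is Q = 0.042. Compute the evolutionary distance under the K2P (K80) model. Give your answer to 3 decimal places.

0.506

Under the Kimura two-parameter model, d = −½ ln(1 − 2P − Q) − ¼ ln(1 − 2Q).
1 − 2P − Q = 0.38, giving −½ ln(0.38) = 0.483792.
1 − 2Q = 0.916, giving −¼ ln(0.916) = 0.021935.
d = 0.483792 + 0.021935 = 0.505727.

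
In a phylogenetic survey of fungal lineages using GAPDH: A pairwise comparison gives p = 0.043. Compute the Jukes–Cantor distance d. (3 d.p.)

0.044

d = −(3/4) ln(1 − 4p/3) = −0.75 ln(1 − 0.057333) = −0.75 ln(0.942667)
  = −0.75 × (-0.059042) = 0.044282 substitutions/site.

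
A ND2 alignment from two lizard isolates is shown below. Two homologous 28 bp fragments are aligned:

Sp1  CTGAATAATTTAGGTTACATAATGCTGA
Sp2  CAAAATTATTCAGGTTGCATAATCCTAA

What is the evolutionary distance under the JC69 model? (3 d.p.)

0.304

The sequences differ at 7 of 28 sites (2, 3, 7, 11, 17, 24, 27), so p = 7/28 = 0.25.
d = −(3/4) ln(1 − 4p/3) = −0.75 ln(1 − 0.333333) = −0.75 ln(0.666667)
  = −0.75 × (-0.405465) = 0.304099 substitutions/site.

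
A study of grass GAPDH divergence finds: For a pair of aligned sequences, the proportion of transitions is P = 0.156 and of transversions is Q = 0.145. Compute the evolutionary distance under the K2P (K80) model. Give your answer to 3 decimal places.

Under the Kimura two-parameter model, d = −½ ln(1 − 2P − Q) − ¼ ln(1 − 2Q).
1 − 2P − Q = 0.543, giving −½ ln(0.543) = 0.305323.
1 − 2Q = 0.71, giving −¼ ln(0.71) = 0.085623.
d = 0.305323 + 0.085623 = 0.390946.

0.391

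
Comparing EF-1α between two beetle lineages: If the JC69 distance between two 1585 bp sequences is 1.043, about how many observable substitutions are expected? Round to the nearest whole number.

Invert JC69: p = (3/4)(1 − e^(−4d/3)) = 0.75 × (1 − e^(-1.390667)) = 0.75 × (1 − 0.248909) = 0.563318.
Expected differing sites = pL ≈ 0.563318 × 1585 = 892.85903 ≈ 893.

893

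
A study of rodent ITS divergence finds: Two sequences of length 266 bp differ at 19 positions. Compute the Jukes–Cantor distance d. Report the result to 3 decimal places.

p = 19/266 ≈ 0.071429.
d = −(3/4) ln(1 − 4p/3) = −0.75 ln(1 − 0.095239) = −0.75 ln(0.904761)
  = −0.75 × (-0.100084) = 0.075063 substitutions/site.

0.075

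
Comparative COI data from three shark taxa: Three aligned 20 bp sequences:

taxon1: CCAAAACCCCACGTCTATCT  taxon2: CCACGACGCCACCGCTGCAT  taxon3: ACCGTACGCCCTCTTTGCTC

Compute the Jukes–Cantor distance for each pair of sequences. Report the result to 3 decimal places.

taxon1–taxon2: 8/20 sites differ → p = 0.4, d = −0.75 ln(1 − 0.533333) = 0.571605 ≈ 0.572.
taxon1–taxon3: 13/20 sites differ → p = 0.65, d = −0.75 ln(1 − 0.866667) = 1.511179 ≈ 1.511.
taxon2–taxon3: 10/20 sites differ → p = 0.5, d = −0.75 ln(1 − 0.666667) = 0.823960 ≈ 0.824.

d(taxon1,taxon2) = 0.572, d(taxon1,taxon3) = 1.511, d(taxon2,taxon3) = 0.824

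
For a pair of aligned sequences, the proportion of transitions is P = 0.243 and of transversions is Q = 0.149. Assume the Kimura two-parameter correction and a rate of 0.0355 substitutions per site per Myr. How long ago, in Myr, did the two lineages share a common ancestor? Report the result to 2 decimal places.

8.34

Under the Kimura two-parameter model, d = −½ ln(1 − 2P − Q) − ¼ ln(1 − 2Q).
1 − 2P − Q = 0.365, giving −½ ln(0.365) = 0.503929.
1 − 2Q = 0.702, giving −¼ ln(0.702) = 0.088455.
d = 0.503929 + 0.088455 = 0.592384.
Under a molecular clock d = 2μt, so t = d/(2μ) = 0.592384 / (2 × 0.0355) = 8.34 Myr.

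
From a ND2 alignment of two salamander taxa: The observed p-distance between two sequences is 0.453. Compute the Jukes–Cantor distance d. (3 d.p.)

0.695

d = −(3/4) ln(1 − 4p/3) = −0.75 ln(1 − 0.604) = −0.75 ln(0.396)
  = −0.75 × (-0.926341) = 0.694756 substitutions/site.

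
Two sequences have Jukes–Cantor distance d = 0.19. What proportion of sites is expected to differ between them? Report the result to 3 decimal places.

0.168

p = (3/4)(1 − e^(−4d/3)) = 0.75 × (1 − e^(-0.253333)) = 0.75 × (1 − 0.776209) = 0.167843.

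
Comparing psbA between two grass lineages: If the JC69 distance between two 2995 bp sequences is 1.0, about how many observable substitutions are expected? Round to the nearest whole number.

1654

Invert JC69: p = (3/4)(1 − e^(−4d/3)) = 0.75 × (1 − e^(-1.333333)) = 0.75 × (1 − 0.263597) = 0.552302.
Expected differing sites = pL ≈ 0.552302 × 2995 = 1654.14449 ≈ 1654.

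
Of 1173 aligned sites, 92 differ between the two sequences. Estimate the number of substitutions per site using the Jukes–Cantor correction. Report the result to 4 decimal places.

0.0828

p = 92/1173 ≈ 0.078431.
d = −(3/4) ln(1 − 4p/3) = −0.75 ln(1 − 0.104575) = −0.75 ln(0.895425)
  = −0.75 × (-0.110457) = 0.082843 substitutions/site.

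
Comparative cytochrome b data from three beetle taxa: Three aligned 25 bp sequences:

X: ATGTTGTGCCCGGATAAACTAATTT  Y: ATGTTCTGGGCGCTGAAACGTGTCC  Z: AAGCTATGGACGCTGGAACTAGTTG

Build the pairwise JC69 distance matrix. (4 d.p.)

X–Y: 11/25 sites differ → p = 0.44, d = −0.75 ln(1 − 0.586667) = 0.662626 ≈ 0.6626.
X–Z: 11/25 sites differ → p = 0.44, d = −0.75 ln(1 − 0.586667) = 0.662626 ≈ 0.6626.
Y–Z: 9/25 sites differ → p = 0.36, d = −0.75 ln(1 − 0.48) = 0.490445 ≈ 0.4904.

d(X,Y) = 0.6626, d(X,Z) = 0.6626, d(Y,Z) = 0.4904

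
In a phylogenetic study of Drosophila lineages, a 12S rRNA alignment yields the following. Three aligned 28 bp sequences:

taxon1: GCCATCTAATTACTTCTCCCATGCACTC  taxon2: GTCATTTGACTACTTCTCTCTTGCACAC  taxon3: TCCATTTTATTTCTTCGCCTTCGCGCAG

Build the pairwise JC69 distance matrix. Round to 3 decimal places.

taxon1–taxon2: 7/28 sites differ → p = 0.25, d = −0.75 ln(1 − 0.333333) = 0.304098 ≈ 0.304.
taxon1–taxon3: 11/28 sites differ → p ≈ 0.392857, d = −0.75 ln(1 − 0.523809) = 0.556452 ≈ 0.556.
taxon2–taxon3: 11/28 sites differ → p ≈ 0.392857, d = −0.75 ln(1 − 0.523809) = 0.556452 ≈ 0.556.

d(taxon1,taxon2) = 0.304, d(taxon1,taxon3) = 0.556, d(taxon2,taxon3) = 0.556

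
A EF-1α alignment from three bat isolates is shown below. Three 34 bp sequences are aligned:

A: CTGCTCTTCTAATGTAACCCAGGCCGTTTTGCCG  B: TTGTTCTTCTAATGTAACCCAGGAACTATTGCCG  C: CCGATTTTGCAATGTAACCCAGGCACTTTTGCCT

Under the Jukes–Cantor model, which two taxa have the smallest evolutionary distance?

A–B: 6/34 differ, p = 0.176, d = 0.201.
A–C: 8/34 differ, p = 0.235, d = 0.282.
B–C: 9/34 differ, p = 0.265, d = 0.326.
The smallest distance is between A and B.

A and B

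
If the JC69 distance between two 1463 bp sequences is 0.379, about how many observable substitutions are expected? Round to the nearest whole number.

Invert JC69: p = (3/4)(1 − e^(−4d/3)) = 0.75 × (1 − e^(-0.505333)) = 0.75 × (1 − 0.603305) = 0.297521.
Expected differing sites = pL ≈ 0.297521 × 1463 = 435.273223 ≈ 435.

435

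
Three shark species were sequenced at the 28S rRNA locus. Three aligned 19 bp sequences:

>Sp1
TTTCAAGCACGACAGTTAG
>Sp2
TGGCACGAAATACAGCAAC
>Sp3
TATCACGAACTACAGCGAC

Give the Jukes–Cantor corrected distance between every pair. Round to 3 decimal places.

Sp1–Sp2: 9/19 sites differ → p ≈ 0.473684, d = −0.75 ln(1 − 0.631579) = 0.748897 ≈ 0.749.
Sp1–Sp3: 7/19 sites differ → p ≈ 0.368421, d = −0.75 ln(1 − 0.491228) = 0.506816 ≈ 0.507.
Sp2–Sp3: 4/19 sites differ → p ≈ 0.210526, d = −0.75 ln(1 − 0.280701) = 0.247109 ≈ 0.247.

d(Sp1,Sp2) = 0.749, d(Sp1,Sp3) = 0.507, d(Sp2,Sp3) = 0.247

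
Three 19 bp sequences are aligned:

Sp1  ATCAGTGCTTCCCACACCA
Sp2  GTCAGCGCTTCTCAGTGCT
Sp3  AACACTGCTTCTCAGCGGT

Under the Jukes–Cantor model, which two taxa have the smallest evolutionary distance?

Sp1–Sp2: 7/19 differ, p = 0.368, d = 0.507.
Sp1–Sp3: 8/19 differ, p = 0.421, d = 0.618.
Sp2–Sp3: 6/19 differ, p = 0.316, d = 0.410.
The smallest distance is between Sp2 and Sp3.

Sp2 and Sp3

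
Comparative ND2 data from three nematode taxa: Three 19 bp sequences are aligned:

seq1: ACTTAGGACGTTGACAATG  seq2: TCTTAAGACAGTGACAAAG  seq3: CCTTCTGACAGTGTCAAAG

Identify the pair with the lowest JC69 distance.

seq1–seq2: 5/19 differ, p = 0.263, d = 0.324.
seq1–seq3: 7/19 differ, p = 0.368, d = 0.507.
seq2–seq3: 4/19 differ, p = 0.211, d = 0.247.
The smallest distance is between seq2 and seq3.

seq2 and seq3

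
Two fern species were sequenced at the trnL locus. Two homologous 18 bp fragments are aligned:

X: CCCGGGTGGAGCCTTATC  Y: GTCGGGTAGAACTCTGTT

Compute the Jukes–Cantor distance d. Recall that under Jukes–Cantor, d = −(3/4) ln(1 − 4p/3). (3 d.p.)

The sequences differ at 8 of 18 sites (1, 2, 8, 11, 13, 14, 16, 18), so p = 8/18 ≈ 0.444444.
d = −(3/4) ln(1 − 4p/3) = −0.75 ln(1 − 0.592592) = −0.75 ln(0.407408)
  = −0.75 × (-0.897940) = 0.673455 substitutions/site.

0.673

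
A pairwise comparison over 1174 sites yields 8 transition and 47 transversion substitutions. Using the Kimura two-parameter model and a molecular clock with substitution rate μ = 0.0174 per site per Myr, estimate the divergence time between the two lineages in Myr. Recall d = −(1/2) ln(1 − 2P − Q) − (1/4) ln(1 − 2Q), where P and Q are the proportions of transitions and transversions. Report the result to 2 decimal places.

1.39

P = 8/1174 ≈ 0.006814 and Q = 47/1174 ≈ 0.040034.
Under the Kimura two-parameter model, d = −½ ln(1 − 2P − Q) − ¼ ln(1 − 2Q).
1 − 2P − Q = 0.946338, giving −½ ln(0.946338) = 0.027578.
1 − 2Q = 0.919932, giving −¼ ln(0.919932) = 0.020864.
d = 0.027578 + 0.020864 = 0.048442.
Under a molecular clock d = 2μt, so t = d/(2μ) = 0.048442 / (2 × 0.0174) = 1.39 Myr.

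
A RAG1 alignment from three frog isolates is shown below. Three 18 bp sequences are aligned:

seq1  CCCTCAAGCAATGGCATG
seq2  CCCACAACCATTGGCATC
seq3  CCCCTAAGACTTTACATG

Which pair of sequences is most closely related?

seq1 and seq2

seq1–seq2: 4/18 differ, p = 0.222, d = 0.264.
seq1–seq3: 7/18 differ, p = 0.389, d = 0.548.
seq2–seq3: 8/18 differ, p = 0.444, d = 0.673.
The smallest distance is between seq1 and seq2.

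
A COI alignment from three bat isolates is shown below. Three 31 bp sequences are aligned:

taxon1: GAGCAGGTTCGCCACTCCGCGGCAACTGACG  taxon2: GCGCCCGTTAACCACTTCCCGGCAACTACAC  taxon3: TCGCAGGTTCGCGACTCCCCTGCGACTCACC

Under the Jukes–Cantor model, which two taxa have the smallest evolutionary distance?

taxon1–taxon2: 11/31 differ, p = 0.355, d = 0.481.
taxon1–taxon3: 8/31 differ, p = 0.258, d = 0.316.
taxon2–taxon3: 12/31 differ, p = 0.387, d = 0.544.
The smallest distance is between taxon1 and taxon3.

taxon1 and taxon3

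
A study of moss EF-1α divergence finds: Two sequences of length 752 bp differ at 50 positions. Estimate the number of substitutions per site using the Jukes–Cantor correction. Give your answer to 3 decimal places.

0.070

p = 50/752 ≈ 0.066489.
d = −(3/4) ln(1 − 4p/3) = −0.75 ln(1 − 0.088652) = −0.75 ln(0.911348)
  = −0.75 × (-0.092830) = 0.069623 substitutions/site.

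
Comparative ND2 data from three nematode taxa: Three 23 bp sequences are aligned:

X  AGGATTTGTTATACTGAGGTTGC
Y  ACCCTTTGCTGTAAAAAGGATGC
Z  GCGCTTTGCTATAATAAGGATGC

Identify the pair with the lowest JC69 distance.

Y and Z

X–Y: 9/23 differ, p = 0.391, d = 0.553.
X–Z: 7/23 differ, p = 0.304, d = 0.390.
Y–Z: 4/23 differ, p = 0.174, d = 0.198.
The smallest distance is between Y and Z.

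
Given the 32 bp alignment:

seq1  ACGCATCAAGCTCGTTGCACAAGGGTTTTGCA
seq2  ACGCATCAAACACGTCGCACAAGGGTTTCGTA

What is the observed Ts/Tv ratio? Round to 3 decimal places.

4.000

Transitions are A↔G and C↔T; transversions are all other mismatches.
Transitions: 4. Transversions: 1.
R = 4/1 = 4.000.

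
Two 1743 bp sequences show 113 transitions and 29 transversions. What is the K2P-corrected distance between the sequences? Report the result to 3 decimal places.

P = 113/1743 ≈ 0.064831 and Q = 29/1743 ≈ 0.016638.
Under the Kimura two-parameter model, d = −½ ln(1 − 2P − Q) − ¼ ln(1 − 2Q).
1 − 2P − Q = 0.8537, giving −½ ln(0.8537) = 0.079088.
1 − 2Q = 0.966724, giving −¼ ln(0.966724) = 0.008461.
d = 0.079088 + 0.008461 = 0.087549.

0.088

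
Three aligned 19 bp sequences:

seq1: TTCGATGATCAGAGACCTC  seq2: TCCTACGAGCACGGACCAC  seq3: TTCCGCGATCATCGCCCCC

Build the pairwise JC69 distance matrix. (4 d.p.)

d(seq1,seq2) = 0.5068, d(seq1,seq3) = 0.5068, d(seq2,seq3) = 0.6181

seq1–seq2: 7/19 sites differ → p ≈ 0.368421, d = −0.75 ln(1 − 0.491228) = 0.506816 ≈ 0.5068.
seq1–seq3: 7/19 sites differ → p ≈ 0.368421, d = −0.75 ln(1 − 0.491228) = 0.506816 ≈ 0.5068.
seq2–seq3: 8/19 sites differ → p ≈ 0.421053, d = −0.75 ln(1 − 0.561404) = 0.618132 ≈ 0.6181.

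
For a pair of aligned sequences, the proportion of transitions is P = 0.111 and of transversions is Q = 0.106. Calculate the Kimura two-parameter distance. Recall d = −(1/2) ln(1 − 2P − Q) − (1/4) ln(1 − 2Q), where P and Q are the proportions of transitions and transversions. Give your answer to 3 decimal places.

Under the Kimura two-parameter model, d = −½ ln(1 − 2P − Q) − ¼ ln(1 − 2Q).
1 − 2P − Q = 0.672, giving −½ ln(0.672) = 0.198748.
1 − 2Q = 0.788, giving −¼ ln(0.788) = 0.059564.
d = 0.198748 + 0.059564 = 0.258312.

0.258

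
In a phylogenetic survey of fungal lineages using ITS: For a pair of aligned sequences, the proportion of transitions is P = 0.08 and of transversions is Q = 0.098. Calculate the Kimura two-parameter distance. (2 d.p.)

Under the Kimura two-parameter model, d = −½ ln(1 − 2P − Q) − ¼ ln(1 − 2Q).
1 − 2P − Q = 0.742, giving −½ ln(0.742) = 0.149203.
1 − 2Q = 0.804, giving −¼ ln(0.804) = 0.054539.
d = 0.149203 + 0.054539 = 0.203742.

0.20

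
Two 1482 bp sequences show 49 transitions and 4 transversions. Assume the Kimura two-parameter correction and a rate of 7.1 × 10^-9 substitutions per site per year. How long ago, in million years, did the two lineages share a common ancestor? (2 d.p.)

2.61

P = 49/1482 ≈ 0.033063 and Q = 4/1482 ≈ 0.002699.
Under the Kimura two-parameter model, d = −½ ln(1 − 2P − Q) − ¼ ln(1 − 2Q).
1 − 2P − Q = 0.931175, giving −½ ln(0.931175) = 0.035654.
1 − 2Q = 0.994602, giving −¼ ln(0.994602) = 0.001353.
d = 0.035654 + 0.001353 = 0.037007.
Under a molecular clock d = 2μt, so t = d/(2μ) = 0.037007 / (2 × 7.1 × 10^-9) = 2.61 million years.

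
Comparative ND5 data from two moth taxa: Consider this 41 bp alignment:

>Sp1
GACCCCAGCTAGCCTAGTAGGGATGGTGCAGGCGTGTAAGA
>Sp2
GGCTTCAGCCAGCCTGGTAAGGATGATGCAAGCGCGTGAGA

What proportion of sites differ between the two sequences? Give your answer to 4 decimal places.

The sequences differ at 10 of 41 positions (sites 2, 4, 5, 10, 16, 20, 26, 31, 35, 38).
p = 10/41 = 0.243902… ≈ 0.2439 (to 4 d.p.).

0.2439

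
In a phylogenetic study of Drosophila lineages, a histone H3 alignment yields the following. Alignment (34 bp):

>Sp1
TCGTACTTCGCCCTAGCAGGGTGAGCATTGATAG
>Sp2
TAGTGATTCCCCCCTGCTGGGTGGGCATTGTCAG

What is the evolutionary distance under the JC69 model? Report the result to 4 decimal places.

The sequences differ at 10 of 34 sites (2, 5, 6, 10, 14, 15, 18, 24, 31, 32), so p = 10/34 ≈ 0.294118.
d = −(3/4) ln(1 − 4p/3) = −0.75 ln(1 − 0.392157) = −0.75 ln(0.607843)
  = −0.75 × (-0.497839) = 0.373379 substitutions/site.

0.3734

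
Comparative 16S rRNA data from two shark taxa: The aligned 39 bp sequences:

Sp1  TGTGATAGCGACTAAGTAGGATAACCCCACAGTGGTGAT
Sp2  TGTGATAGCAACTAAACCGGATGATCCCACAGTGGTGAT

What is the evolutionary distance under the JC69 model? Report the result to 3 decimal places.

0.172

The sequences differ at 6 of 39 sites (10, 16, 17, 18, 23, 25), so p = 6/39 ≈ 0.153846.
d = −(3/4) ln(1 − 4p/3) = −0.75 ln(1 − 0.205128) = −0.75 ln(0.794872)
  = −0.75 × (-0.229574) = 0.172181 substitutions/site.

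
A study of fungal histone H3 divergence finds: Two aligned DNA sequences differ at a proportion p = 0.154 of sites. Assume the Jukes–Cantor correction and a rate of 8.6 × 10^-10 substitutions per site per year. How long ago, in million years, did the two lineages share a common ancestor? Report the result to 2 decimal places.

100.22

d = −(3/4) ln(1 − 4p/3) = −0.75 ln(1 − 0.205333) = −0.75 ln(0.794667)
  = −0.75 × (-0.229832) = 0.172374 substitutions/site.
Under a molecular clock d = 2μt, so t = d/(2μ) = 0.172374 / (2 × 8.6 × 10^-10) = 100.22 million years.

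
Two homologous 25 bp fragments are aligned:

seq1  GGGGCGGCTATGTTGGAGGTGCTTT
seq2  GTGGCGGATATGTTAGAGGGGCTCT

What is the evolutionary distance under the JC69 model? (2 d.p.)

The sequences differ at 5 of 25 sites (2, 8, 15, 20, 24), so p = 5/25 = 0.2.
d = −(3/4) ln(1 − 4p/3) = −0.75 ln(1 − 0.266667) = −0.75 ln(0.733333)
  = −0.75 × (-0.310155) = 0.232616 substitutions/site.

0.23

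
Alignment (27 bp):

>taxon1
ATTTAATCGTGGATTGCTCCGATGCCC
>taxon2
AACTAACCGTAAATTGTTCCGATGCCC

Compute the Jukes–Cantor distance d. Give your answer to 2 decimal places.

0.26

The sequences differ at 6 of 27 sites (2, 3, 7, 11, 12, 17), so p = 6/27 ≈ 0.222222.
d = −(3/4) ln(1 − 4p/3) = −0.75 ln(1 − 0.296296) = −0.75 ln(0.703704)
  = −0.75 × (-0.351397) = 0.263548 substitutions/site.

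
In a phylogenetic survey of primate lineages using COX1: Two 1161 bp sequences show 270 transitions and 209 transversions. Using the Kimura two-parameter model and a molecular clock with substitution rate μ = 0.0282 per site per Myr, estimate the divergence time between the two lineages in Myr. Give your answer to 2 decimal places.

P = 270/1161 ≈ 0.232558 and Q = 209/1161 ≈ 0.180017.
Under the Kimura two-parameter model, d = −½ ln(1 − 2P − Q) − ¼ ln(1 − 2Q).
1 − 2P − Q = 0.354867, giving −½ ln(0.354867) = 0.518006.
1 − 2Q = 0.639966, giving −¼ ln(0.639966) = 0.111585.
d = 0.518006 + 0.111585 = 0.629591.
Under a molecular clock d = 2μt, so t = d/(2μ) = 0.629591 / (2 × 0.0282) = 11.16 Myr.

11.16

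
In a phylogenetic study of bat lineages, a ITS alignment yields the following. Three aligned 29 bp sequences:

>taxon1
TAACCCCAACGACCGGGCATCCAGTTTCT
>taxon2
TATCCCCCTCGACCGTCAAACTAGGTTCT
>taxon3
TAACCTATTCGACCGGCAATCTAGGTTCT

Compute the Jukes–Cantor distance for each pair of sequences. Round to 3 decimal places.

taxon1–taxon2: 9/29 sites differ → p ≈ 0.310345, d = −0.75 ln(1 − 0.413793) = 0.400562 ≈ 0.401.
taxon1–taxon3: 8/29 sites differ → p ≈ 0.275862, d = −0.75 ln(1 − 0.367816) = 0.343931 ≈ 0.344.
taxon2–taxon3: 6/29 sites differ → p ≈ 0.206897, d = −0.75 ln(1 − 0.275863) = 0.242081 ≈ 0.242.

d(taxon1,taxon2) = 0.401, d(taxon1,taxon3) = 0.344, d(taxon2,taxon3) = 0.242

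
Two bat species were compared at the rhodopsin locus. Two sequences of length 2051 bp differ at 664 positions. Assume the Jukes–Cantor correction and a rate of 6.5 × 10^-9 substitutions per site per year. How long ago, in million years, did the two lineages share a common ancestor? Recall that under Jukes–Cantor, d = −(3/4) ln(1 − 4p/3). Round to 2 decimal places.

32.60

p = 664/2051 ≈ 0.323745.
d = −(3/4) ln(1 − 4p/3) = −0.75 ln(1 − 0.43166) = −0.75 ln(0.56834)
  = −0.75 × (-0.565035) = 0.423776 substitutions/site.
Under a molecular clock d = 2μt, so t = d/(2μ) = 0.423776 / (2 × 6.5 × 10^-9) = 32.60 million years.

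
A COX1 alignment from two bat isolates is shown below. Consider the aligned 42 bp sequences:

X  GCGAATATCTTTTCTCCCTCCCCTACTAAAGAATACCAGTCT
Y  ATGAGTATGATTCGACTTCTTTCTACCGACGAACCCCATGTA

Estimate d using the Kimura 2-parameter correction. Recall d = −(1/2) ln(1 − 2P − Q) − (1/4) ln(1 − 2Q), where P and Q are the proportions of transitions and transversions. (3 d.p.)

Of 42 sites, 14 differences are transitions and 9 are transversions, so P = 14/42 ≈ 0.333333 and Q = 9/42 ≈ 0.214286.
Under the Kimura two-parameter model, d = −½ ln(1 − 2P − Q) − ¼ ln(1 − 2Q).
1 − 2P − Q = 0.119048, giving −½ ln(0.119048) = 1.064114.
1 − 2Q = 0.571428, giving −¼ ln(0.571428) = 0.139904.
d = 1.064114 + 0.139904 = 1.204018.

1.204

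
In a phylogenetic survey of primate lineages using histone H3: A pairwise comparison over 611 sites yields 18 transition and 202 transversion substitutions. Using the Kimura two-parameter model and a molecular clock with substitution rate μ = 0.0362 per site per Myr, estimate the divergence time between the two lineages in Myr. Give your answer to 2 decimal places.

P = 18/611 ≈ 0.02946 and Q = 202/611 ≈ 0.330606.
Under the Kimura two-parameter model, d = −½ ln(1 − 2P − Q) − ¼ ln(1 − 2Q).
1 − 2P − Q = 0.610474, giving −½ ln(0.610474) = 0.246760.
1 − 2Q = 0.338788, giving −¼ ln(0.338788) = 0.270595.
d = 0.246760 + 0.270595 = 0.517355.
Under a molecular clock d = 2μt, so t = d/(2μ) = 0.517355 / (2 × 0.0362) = 7.15 Myr.

7.15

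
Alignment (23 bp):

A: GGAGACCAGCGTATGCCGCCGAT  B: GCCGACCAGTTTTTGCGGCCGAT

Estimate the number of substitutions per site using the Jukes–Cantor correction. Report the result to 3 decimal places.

The sequences differ at 6 of 23 sites (2, 3, 10, 11, 13, 17), so p = 6/23 ≈ 0.26087.
d = −(3/4) ln(1 − 4p/3) = −0.75 ln(1 − 0.347827) = −0.75 ln(0.652173)
  = −0.75 × (-0.427445) = 0.320584 substitutions/site.

0.321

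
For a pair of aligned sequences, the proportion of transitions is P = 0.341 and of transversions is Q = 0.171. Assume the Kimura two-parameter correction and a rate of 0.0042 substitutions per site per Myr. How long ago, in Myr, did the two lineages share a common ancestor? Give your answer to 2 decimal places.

126.58

Under the Kimura two-parameter model, d = −½ ln(1 − 2P − Q) − ¼ ln(1 − 2Q).
1 − 2P − Q = 0.147, giving −½ ln(0.147) = 0.958661.
1 − 2Q = 0.658, giving −¼ ln(0.658) = 0.104638.
d = 0.958661 + 0.104638 = 1.063299.
Under a molecular clock d = 2μt, so t = d/(2μ) = 1.063299 / (2 × 0.0042) = 126.58 Myr.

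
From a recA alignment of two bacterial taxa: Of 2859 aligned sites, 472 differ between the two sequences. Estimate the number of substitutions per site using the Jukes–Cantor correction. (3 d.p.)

0.186

p = 472/2859 ≈ 0.165093.
d = −(3/4) ln(1 − 4p/3) = −0.75 ln(1 − 0.220124) = −0.75 ln(0.779876)
  = −0.75 × (-0.248620) = 0.186465 substitutions/site.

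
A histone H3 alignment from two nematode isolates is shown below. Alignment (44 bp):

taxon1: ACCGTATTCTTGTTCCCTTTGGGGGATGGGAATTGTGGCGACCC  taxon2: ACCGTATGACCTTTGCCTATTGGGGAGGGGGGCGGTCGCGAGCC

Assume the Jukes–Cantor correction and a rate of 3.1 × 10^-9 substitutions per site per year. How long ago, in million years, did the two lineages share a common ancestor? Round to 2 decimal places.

The sequences differ at 15 of 44 sites, so p = 15/44 ≈ 0.340909.
d = −(3/4) ln(1 − 4p/3) = −0.75 ln(1 − 0.454545) = −0.75 ln(0.545455)
  = −0.75 × (-0.606135) = 0.454601 substitutions/site.
Under a molecular clock d = 2μt, so t = d/(2μ) = 0.454601 / (2 × 3.1 × 10^-9) = 73.32 million years.

73.32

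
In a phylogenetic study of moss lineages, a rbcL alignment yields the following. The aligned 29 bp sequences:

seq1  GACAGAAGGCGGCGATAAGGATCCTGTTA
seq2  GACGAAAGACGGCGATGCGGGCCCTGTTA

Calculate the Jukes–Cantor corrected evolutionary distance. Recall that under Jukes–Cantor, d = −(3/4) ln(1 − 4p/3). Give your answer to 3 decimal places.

The sequences differ at 7 of 29 sites (4, 5, 9, 17, 18, 21, 22), so p = 7/29 ≈ 0.241379.
d = −(3/4) ln(1 − 4p/3) = −0.75 ln(1 − 0.321839) = −0.75 ln(0.678161)
  = −0.75 × (-0.388371) = 0.291278 substitutions/site.

0.291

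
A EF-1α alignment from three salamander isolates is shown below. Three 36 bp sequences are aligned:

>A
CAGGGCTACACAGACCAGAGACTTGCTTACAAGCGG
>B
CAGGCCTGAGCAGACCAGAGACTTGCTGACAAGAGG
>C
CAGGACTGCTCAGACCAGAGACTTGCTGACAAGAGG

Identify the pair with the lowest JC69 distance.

A–B: 6/36 differ, p = 0.167, d = 0.188.
A–C: 5/36 differ, p = 0.139, d = 0.154.
B–C: 3/36 differ, p = 0.083, d = 0.088.
The smallest distance is between B and C.

B and C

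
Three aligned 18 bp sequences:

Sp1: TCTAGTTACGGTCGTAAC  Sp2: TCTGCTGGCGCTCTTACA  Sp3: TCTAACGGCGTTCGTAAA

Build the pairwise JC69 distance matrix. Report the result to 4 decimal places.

d(Sp1,Sp2) = 0.6735, d(Sp1,Sp3) = 0.4408, d(Sp2,Sp3) = 0.4408

Sp1–Sp2: 8/18 sites differ → p ≈ 0.444444, d = −0.75 ln(1 − 0.592592) = 0.673455 ≈ 0.6735.
Sp1–Sp3: 6/18 sites differ → p ≈ 0.333333, d = −0.75 ln(1 − 0.444444) = 0.440839 ≈ 0.4408.
Sp2–Sp3: 6/18 sites differ → p ≈ 0.333333, d = −0.75 ln(1 − 0.444444) = 0.440839 ≈ 0.4408.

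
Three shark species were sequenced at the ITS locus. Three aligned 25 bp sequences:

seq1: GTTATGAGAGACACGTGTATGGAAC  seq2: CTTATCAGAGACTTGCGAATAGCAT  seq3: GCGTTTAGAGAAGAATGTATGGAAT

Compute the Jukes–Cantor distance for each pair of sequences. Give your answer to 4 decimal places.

d(seq1,seq2) = 0.4904, d(seq1,seq3) = 0.4904, d(seq2,seq3) = 0.8865

seq1–seq2: 9/25 sites differ → p = 0.36, d = −0.75 ln(1 − 0.48) = 0.490445 ≈ 0.4904.
seq1–seq3: 9/25 sites differ → p = 0.36, d = −0.75 ln(1 − 0.48) = 0.490445 ≈ 0.4904.
seq2–seq3: 13/25 sites differ → p = 0.52, d = −0.75 ln(1 − 0.693333) = 0.886495 ≈ 0.8865.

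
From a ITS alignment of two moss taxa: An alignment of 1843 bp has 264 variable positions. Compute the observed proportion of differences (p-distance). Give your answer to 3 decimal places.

0.143

p = 264/1843 = 0.143244… ≈ 0.143 (to 3 d.p.).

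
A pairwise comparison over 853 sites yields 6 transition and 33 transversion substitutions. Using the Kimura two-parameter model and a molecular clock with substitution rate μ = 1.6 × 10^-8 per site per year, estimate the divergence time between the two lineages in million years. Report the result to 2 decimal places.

P = 6/853 ≈ 0.007034 and Q = 33/853 ≈ 0.038687.
Under the Kimura two-parameter model, d = −½ ln(1 − 2P − Q) − ¼ ln(1 − 2Q).
1 − 2P − Q = 0.947245, giving −½ ln(0.947245) = 0.027099.
1 − 2Q = 0.922626, giving −¼ ln(0.922626) = 0.020133.
d = 0.027099 + 0.020133 = 0.047232.
Under a molecular clock d = 2μt, so t = d/(2μ) = 0.047232 / (2 × 1.6 × 10^-8) = 1.48 million years.

1.48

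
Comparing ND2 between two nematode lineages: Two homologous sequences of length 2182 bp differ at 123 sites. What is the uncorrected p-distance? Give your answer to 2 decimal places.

0.06

p = 123/2182 = 0.056370… ≈ 0.06 (to 2 d.p.).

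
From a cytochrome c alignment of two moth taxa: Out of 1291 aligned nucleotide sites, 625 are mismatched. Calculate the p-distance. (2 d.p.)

p = 625/1291 = 0.484120… ≈ 0.48 (to 2 d.p.).

0.48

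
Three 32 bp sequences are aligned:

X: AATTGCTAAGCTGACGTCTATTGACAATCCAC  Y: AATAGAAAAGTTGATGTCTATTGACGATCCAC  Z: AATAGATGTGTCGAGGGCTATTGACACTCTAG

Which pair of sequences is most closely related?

X–Y: 6/32 differ, p = 0.188, d = 0.216.
X–Z: 11/32 differ, p = 0.344, d = 0.460.
Y–Z: 10/32 differ, p = 0.313, d = 0.404.
The smallest distance is between X and Y.

X and Y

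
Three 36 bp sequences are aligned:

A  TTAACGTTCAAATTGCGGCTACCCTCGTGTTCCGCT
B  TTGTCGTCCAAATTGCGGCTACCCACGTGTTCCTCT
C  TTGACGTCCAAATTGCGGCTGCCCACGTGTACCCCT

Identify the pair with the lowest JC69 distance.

B and C

A–B: 5/36 differ, p = 0.139, d = 0.154.
A–C: 6/36 differ, p = 0.167, d = 0.188.
B–C: 4/36 differ, p = 0.111, d = 0.120.
The smallest distance is between B and C.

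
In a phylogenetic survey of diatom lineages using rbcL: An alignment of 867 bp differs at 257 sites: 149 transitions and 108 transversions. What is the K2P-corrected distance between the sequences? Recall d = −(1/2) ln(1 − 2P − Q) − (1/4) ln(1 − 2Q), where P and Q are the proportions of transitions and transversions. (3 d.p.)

P = 149/867 ≈ 0.171857 and Q = 108/867 ≈ 0.124567.
Under the Kimura two-parameter model, d = −½ ln(1 − 2P − Q) − ¼ ln(1 − 2Q).
1 − 2P − Q = 0.531719, giving −½ ln(0.531719) = 0.315820.
1 − 2Q = 0.750866, giving −¼ ln(0.750866) = 0.071632.
d = 0.315820 + 0.071632 = 0.387452.

0.387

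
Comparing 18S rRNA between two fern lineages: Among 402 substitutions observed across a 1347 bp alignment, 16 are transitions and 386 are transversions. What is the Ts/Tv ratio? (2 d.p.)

R = 16/386 = 0.041450… ≈ 0.04 (to 2 d.p.).

0.04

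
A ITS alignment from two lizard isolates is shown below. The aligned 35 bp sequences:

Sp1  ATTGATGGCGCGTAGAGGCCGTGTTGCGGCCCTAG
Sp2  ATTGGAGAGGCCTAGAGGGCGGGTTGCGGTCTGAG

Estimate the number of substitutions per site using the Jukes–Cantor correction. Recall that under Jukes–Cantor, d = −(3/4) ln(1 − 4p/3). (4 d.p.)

The sequences differ at 10 of 35 sites (5, 6, 8, 9, 12, 19, 22, 30, 32, 33), so p = 10/35 ≈ 0.285714.
d = −(3/4) ln(1 − 4p/3) = −0.75 ln(1 − 0.380952) = −0.75 ln(0.619048)
  = −0.75 × (-0.479572) = 0.359679 substitutions/site.

0.3597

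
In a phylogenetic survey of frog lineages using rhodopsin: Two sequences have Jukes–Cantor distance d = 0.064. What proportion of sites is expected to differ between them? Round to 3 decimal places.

p = (3/4)(1 − e^(−4d/3)) = 0.75 × (1 − e^(-0.085333)) = 0.75 × (1 − 0.918206) = 0.061346.

0.061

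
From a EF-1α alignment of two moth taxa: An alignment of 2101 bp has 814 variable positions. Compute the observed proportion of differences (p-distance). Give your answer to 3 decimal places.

p = 814/2101 = 0.387434… ≈ 0.387 (to 3 d.p.).

0.387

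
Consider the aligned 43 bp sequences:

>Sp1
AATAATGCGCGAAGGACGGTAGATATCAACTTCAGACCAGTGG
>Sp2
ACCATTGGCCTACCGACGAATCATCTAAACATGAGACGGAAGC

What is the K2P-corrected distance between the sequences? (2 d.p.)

Of 43 sites, 4 differences are transitions and 17 are transversions, so P = 4/43 ≈ 0.093023 and Q = 17/43 ≈ 0.395349.
Under the Kimura two-parameter model, d = −½ ln(1 − 2P − Q) − ¼ ln(1 − 2Q).
1 − 2P − Q = 0.418605, giving −½ ln(0.418605) = 0.435414.
1 − 2Q = 0.209302, giving −¼ ln(0.209302) = 0.390994.
d = 0.435414 + 0.390994 = 0.826408.

0.83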